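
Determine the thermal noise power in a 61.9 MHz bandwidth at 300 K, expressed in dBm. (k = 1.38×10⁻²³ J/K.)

−95.9 dBm

P_n = kTB = 1.38×10⁻²³ × 300 × 6.19×10⁷ = 2.56×10⁻¹³ W
In dBm: 10 log₁₀(2.56×10⁻¹³ / 10⁻³) = −95.9 dBm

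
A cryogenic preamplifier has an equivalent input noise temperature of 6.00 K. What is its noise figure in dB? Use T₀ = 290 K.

0.089 dB

F = 1 + T_e/T₀ = 1 + 6.00/290 = 1.02069
NF = 10 log₁₀(1.02069) = 0.089 dB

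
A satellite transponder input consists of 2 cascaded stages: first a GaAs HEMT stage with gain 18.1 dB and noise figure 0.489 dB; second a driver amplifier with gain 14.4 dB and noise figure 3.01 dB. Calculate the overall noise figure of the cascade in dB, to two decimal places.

Convert to linear (a loss of L dB is a gain of −L dB): F_i = 10^(NF_i/10), G_i = 10^(G_i,dB/10)
  Stage 1: F_1 = 10^(0.489/10) = 1.119, G_1 = 10^(18.1/10) = 64.57
  Stage 2: F_2 = 10^(3.01/10) = 2.000, G_2 = 10^(14.4/10) = 27.54
Friis cascade:
  F = 1.119 + (2.000 − 1)/64.57 = 1.135
NF = 10 log₁₀(1.135) = 0.55 dB

0.55 dB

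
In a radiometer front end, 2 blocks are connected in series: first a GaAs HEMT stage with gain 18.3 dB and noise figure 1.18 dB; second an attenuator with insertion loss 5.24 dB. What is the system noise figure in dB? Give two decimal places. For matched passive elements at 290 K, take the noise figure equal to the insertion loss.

Convert to linear (a loss of L dB is a gain of −L dB): F_i = 10^(NF_i/10), G_i = 10^(G_i,dB/10)
  Stage 1: F_1 = 10^(1.18/10) = 1.312, G_1 = 10^(18.3/10) = 67.61
  Stage 2: F_2 = 10^(5.24/10) = 3.342, G_2 = 10^(−5.24/10) = 0.2992
Friis cascade:
  F = 1.312 + (3.342 − 1)/67.61 = 1.347
NF = 10 log₁₀(1.347) = 1.29 dB

1.29 dB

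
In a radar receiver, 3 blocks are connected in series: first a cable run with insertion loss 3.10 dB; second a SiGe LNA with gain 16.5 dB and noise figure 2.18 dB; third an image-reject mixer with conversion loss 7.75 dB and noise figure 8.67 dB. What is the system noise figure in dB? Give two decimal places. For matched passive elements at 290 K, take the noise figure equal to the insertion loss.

Convert to linear (a loss of L dB is a gain of −L dB): F_i = 10^(NF_i/10), G_i = 10^(G_i,dB/10)
  Stage 1: F_1 = 10^(3.10/10) = 2.042, G_1 = 10^(−3.10/10) = 0.4898
  Stage 2: F_2 = 10^(2.18/10) = 1.652, G_2 = 10^(16.5/10) = 44.67
  Stage 3: F_3 = 10^(8.67/10) = 7.362, G_3 = 10^(−7.75/10) = 0.1679
Friis cascade:
  F = 2.042 + (1.652 − 1)/0.4898 + (7.362 − 1)/21.88 = 3.664
NF = 10 log₁₀(3.664) = 5.64 dB

5.64 dB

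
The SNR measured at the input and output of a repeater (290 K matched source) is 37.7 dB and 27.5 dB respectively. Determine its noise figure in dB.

10.2 dB

NF (dB) = SNR_in(dB) − SNR_out(dB) when the source is at T₀
NF = 37.7 − 27.5 = 10.2 dB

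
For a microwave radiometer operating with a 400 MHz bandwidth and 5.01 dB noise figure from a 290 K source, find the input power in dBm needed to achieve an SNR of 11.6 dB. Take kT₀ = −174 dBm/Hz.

Sensitivity = −174 + 10 log₁₀(B) + NF + SNR_min
= −174 + 86.02 + 5.01 + 11.6
= −71.37 dBm → −71.4 dBm

−71.4 dBm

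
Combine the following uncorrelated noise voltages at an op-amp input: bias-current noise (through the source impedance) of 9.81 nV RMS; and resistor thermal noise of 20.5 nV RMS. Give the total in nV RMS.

Uncorrelated sources add in power (mean-square): V_tot = √(ΣV_i²)
V_tot = √[(9.81×10⁻⁹)² + (2.05×10⁻⁸)²] = 2.27×10⁻⁸ V = 22.7 nV

22.7 nV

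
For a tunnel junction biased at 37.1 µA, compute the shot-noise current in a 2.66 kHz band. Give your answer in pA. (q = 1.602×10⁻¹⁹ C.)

178 pA

I_n = √(2qI·B)
2qI·B = 2 × 1.602×10⁻¹⁹ × 3.71×10⁻⁵ × 2.66×10³ = 3.16×10⁻²⁰ A²
I_n = √(3.16×10⁻²⁰) = 1.78×10⁻¹⁰ A = 178 pA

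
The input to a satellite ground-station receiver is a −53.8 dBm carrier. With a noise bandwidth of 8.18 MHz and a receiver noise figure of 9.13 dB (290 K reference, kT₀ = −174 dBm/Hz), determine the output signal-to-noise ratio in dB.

41.9 dB

Noise floor: N = −174 + 10 log₁₀(B) + NF
10 log₁₀(8.18×10⁶) = 69.13 dB
N = −174 + 69.13 + 9.13 = −95.74 dBm
SNR = P_sig − N = −53.8 − (−95.74) = 41.94 dB → 41.9 dB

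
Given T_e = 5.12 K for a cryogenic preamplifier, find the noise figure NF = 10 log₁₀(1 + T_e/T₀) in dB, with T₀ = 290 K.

F = 1 + T_e/T₀ = 1 + 5.12/290 = 1.01766
NF = 10 log₁₀(1.01766) = 0.076 dB

0.076 dB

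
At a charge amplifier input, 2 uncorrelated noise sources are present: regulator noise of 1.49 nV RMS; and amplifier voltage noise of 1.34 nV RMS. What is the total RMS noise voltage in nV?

2.00 nV

Uncorrelated sources add in power (mean-square): V_tot = √(ΣV_i²)
V_tot = √[(1.49×10⁻⁹)² + (1.34×10⁻⁹)²] = 2.00×10⁻⁹ V = 2.00 nV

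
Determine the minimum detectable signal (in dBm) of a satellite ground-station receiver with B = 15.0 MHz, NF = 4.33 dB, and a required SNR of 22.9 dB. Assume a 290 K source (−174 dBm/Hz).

−75.0 dBm

Sensitivity = −174 + 10 log₁₀(B) + NF + SNR_min
= −174 + 71.76 + 4.33 + 22.9
= −75.01 dBm → −75.0 dBm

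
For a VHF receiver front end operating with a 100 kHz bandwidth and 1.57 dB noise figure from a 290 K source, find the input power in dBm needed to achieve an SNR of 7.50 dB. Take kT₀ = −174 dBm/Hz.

Sensitivity = −174 + 10 log₁₀(B) + NF + SNR_min
= −174 + 50 + 1.57 + 7.50
= −114.93 dBm → −114.9 dBm

−114.9 dBm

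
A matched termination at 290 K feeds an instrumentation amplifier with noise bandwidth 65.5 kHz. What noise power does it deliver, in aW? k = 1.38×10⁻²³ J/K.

262 aW

P_n = kTB = 1.38×10⁻²³ × 290 × 6.55×10⁴ = 2.62×10⁻¹⁶ W = 262 aW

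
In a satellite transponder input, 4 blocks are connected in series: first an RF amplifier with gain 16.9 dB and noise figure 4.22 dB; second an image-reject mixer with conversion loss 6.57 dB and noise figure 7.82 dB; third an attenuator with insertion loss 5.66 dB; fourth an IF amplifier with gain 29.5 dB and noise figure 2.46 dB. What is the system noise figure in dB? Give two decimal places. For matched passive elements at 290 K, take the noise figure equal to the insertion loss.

Convert to linear (a loss of L dB is a gain of −L dB): F_i = 10^(NF_i/10), G_i = 10^(G_i,dB/10)
  Stage 1: F_1 = 10^(4.22/10) = 2.642, G_1 = 10^(16.9/10) = 48.98
  Stage 2: F_2 = 10^(7.82/10) = 6.053, G_2 = 10^(−6.57/10) = 0.2203
  Stage 3: F_3 = 10^(5.66/10) = 3.681, G_3 = 10^(−5.66/10) = 0.2716
  Stage 4: F_4 = 10^(2.46/10) = 1.762, G_4 = 10^(29.5/10) = 891.3
Friis cascade:
  F = 2.642 + (6.053 − 1)/48.98 + (3.681 − 1)/10.79 + (1.762 − 1)/2.931 = 3.254
NF = 10 log₁₀(3.254) = 5.12 dB

5.12 dB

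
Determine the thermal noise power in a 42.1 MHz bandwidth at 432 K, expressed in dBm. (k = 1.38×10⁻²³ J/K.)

P_n = kTB = 1.38×10⁻²³ × 432 × 4.21×10⁷ = 2.51×10⁻¹³ W
In dBm: 10 log₁₀(2.51×10⁻¹³ / 10⁻³) = −96.0 dBm

−96.0 dBm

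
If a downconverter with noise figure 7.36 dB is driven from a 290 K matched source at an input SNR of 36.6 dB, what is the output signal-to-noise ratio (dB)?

By definition F = SNR_in/SNR_out, so in dB: SNR_out = SNR_in − NF
SNR_out = 36.6 − 7.36 = 29.24 dB

29.24 dB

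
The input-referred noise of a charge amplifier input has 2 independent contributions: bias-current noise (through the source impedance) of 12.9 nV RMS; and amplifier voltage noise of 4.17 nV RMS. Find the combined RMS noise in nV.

13.6 nV

Uncorrelated sources add in power (mean-square): V_tot = √(ΣV_i²)
V_tot = √[(1.29×10⁻⁸)² + (4.17×10⁻⁹)²] = 1.36×10⁻⁸ V = 13.6 nV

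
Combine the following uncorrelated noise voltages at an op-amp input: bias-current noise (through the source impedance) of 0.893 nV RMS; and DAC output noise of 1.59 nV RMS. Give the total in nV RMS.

1.82 nV

Uncorrelated sources add in power (mean-square): V_tot = √(ΣV_i²)
V_tot = √[(8.93×10⁻¹⁰)² + (1.59×10⁻⁹)²] = 1.82×10⁻⁹ V = 1.82 nV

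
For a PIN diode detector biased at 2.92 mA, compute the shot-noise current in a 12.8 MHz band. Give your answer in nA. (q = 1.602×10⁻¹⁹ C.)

I_n = √(2qI·B)
2qI·B = 2 × 1.602×10⁻¹⁹ × 2.92×10⁻³ × 1.28×10⁷ = 1.20×10⁻¹⁴ A²
I_n = √(1.20×10⁻¹⁴) = 1.09×10⁻⁷ A = 109 nA

109 nA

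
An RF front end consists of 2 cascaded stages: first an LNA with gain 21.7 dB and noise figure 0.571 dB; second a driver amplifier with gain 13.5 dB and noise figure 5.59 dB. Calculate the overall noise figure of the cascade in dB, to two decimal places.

Convert to linear (a loss of L dB is a gain of −L dB): F_i = 10^(NF_i/10), G_i = 10^(G_i,dB/10)
  Stage 1: F_1 = 10^(0.571/10) = 1.141, G_1 = 10^(21.7/10) = 147.9
  Stage 2: F_2 = 10^(5.59/10) = 3.622, G_2 = 10^(13.5/10) = 22.39
Friis cascade:
  F = 1.141 + (3.622 − 1)/147.9 = 1.158
NF = 10 log₁₀(1.158) = 0.64 dB

0.64 dB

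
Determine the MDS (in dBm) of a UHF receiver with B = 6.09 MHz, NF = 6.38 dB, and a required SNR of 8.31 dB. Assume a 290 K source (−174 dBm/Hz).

Sensitivity = −174 + 10 log₁₀(B) + NF + SNR_min
= −174 + 67.85 + 6.38 + 8.31
= −91.46 dBm → −91.5 dBm

−91.5 dBm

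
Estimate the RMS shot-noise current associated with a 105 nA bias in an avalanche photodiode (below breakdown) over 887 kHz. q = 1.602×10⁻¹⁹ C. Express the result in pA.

I_n = √(2qI·B)
2qI·B = 2 × 1.602×10⁻¹⁹ × 1.05×10⁻⁷ × 8.87×10⁵ = 2.98×10⁻²⁰ A²
I_n = √(2.98×10⁻²⁰) = 1.73×10⁻¹⁰ A = 173 pA

173 pA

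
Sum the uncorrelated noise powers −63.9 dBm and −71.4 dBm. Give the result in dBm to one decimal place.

Convert to linear, add, convert back:
P₁ = 4.07×10⁻¹⁰ W, P₂ = 7.24×10⁻¹¹ W
P_tot = 4.80×10⁻¹⁰ W → 10 log₁₀(P_tot / 10⁻³) = −63.2 dBm

−63.2 dBm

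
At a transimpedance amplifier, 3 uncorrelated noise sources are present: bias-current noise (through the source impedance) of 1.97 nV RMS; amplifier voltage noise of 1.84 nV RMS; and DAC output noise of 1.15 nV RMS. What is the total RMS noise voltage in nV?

2.93 nV

Uncorrelated sources add in power (mean-square): V_tot = √(ΣV_i²)
V_tot = √[(1.97×10⁻⁹)² + (1.84×10⁻⁹)² + (1.15×10⁻⁹)²] = 2.93×10⁻⁹ V = 2.93 nV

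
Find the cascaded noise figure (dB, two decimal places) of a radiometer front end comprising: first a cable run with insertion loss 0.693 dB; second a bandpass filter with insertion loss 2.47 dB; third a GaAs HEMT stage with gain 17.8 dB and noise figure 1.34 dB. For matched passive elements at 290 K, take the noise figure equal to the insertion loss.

Convert to linear (a loss of L dB is a gain of −L dB): F_i = 10^(NF_i/10), G_i = 10^(G_i,dB/10)
  Stage 1: F_1 = 10^(0.693/10) = 1.173, G_1 = 10^(−0.693/10) = 0.8525
  Stage 2: F_2 = 10^(2.47/10) = 1.766, G_2 = 10^(−2.47/10) = 0.5662
  Stage 3: F_3 = 10^(1.34/10) = 1.361, G_3 = 10^(17.8/10) = 60.26
Friis cascade:
  F = 1.173 + (1.766 − 1)/0.8525 + (1.361 − 1)/0.4827 = 2.820
NF = 10 log₁₀(2.820) = 4.50 dB

4.50 dB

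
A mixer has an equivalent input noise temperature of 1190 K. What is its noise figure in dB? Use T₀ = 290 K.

7.08 dB

F = 1 + T_e/T₀ = 1 + 1190/290 = 5.10345
NF = 10 log₁₀(5.10345) = 7.08 dB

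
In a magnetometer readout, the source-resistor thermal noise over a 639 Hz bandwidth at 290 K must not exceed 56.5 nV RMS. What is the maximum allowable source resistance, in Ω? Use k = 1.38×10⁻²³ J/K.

312 Ω

Johnson–Nyquist: V_n = √(4kTRB) ⇒ R = V_n² / (4kTB)
4kTB = 4 × 1.38×10⁻²³ × 290 × 6.39×10² = 1.02×10⁻¹⁷
R = (5.65×10⁻⁸)² / 1.02×10⁻¹⁷ = 3.12×10² Ω = 312 Ω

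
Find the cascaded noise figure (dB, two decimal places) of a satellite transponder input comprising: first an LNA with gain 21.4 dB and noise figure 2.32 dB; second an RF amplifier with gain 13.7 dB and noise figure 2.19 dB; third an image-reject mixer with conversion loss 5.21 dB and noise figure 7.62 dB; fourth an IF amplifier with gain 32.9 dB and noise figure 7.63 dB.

2.35 dB

Convert to linear (a loss of L dB is a gain of −L dB): F_i = 10^(NF_i/10), G_i = 10^(G_i,dB/10)
  Stage 1: F_1 = 10^(2.32/10) = 1.706, G_1 = 10^(21.4/10) = 138.0
  Stage 2: F_2 = 10^(2.19/10) = 1.656, G_2 = 10^(13.7/10) = 23.44
  Stage 3: F_3 = 10^(7.62/10) = 5.781, G_3 = 10^(−5.21/10) = 0.3013
  Stage 4: F_4 = 10^(7.63/10) = 5.794, G_4 = 10^(32.9/10) = 1950
Friis cascade:
  F = 1.706 + (1.656 − 1)/138.0 + (5.781 − 1)/3236 + (5.794 − 1)/975.0 = 1.717
NF = 10 log₁₀(1.717) = 2.35 dB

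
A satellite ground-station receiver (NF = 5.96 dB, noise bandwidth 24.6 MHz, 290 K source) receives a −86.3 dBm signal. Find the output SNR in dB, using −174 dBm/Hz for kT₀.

Noise floor: N = −174 + 10 log₁₀(B) + NF
10 log₁₀(2.46×10⁷) = 73.91 dB
N = −174 + 73.91 + 5.96 = −94.13 dBm
SNR = P_sig − N = −86.3 − (−94.13) = 7.83 dB → 7.8 dB

7.8 dB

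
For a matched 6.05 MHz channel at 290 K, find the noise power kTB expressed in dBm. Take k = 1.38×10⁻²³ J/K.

−106.2 dBm

P_n = kTB = 1.38×10⁻²³ × 290 × 6.05×10⁶ = 2.42×10⁻¹⁴ W
In dBm: 10 log₁₀(2.42×10⁻¹⁴ / 10⁻³) = −106.2 dBm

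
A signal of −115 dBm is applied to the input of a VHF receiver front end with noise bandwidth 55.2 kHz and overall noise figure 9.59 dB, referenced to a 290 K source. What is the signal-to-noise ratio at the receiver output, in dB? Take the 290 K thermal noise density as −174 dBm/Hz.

Noise floor: N = −174 + 10 log₁₀(B) + NF
10 log₁₀(5.52×10⁴) = 47.42 dB
N = −174 + 47.42 + 9.59 = −116.99 dBm
SNR = P_sig − N = −115 − (−116.99) = 1.99 dB → 2.0 dB

2.0 dB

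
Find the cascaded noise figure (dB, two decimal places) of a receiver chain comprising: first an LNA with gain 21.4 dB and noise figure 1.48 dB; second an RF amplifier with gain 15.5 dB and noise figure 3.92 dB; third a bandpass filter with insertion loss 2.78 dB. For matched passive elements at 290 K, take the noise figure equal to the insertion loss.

Convert to linear (a loss of L dB is a gain of −L dB): F_i = 10^(NF_i/10), G_i = 10^(G_i,dB/10)
  Stage 1: F_1 = 10^(1.48/10) = 1.406, G_1 = 10^(21.4/10) = 138.0
  Stage 2: F_2 = 10^(3.92/10) = 2.466, G_2 = 10^(15.5/10) = 35.48
  Stage 3: F_3 = 10^(2.78/10) = 1.897, G_3 = 10^(−2.78/10) = 0.5272
Friis cascade:
  F = 1.406 + (2.466 − 1)/138.0 + (1.897 − 1)/4898 = 1.417
NF = 10 log₁₀(1.417) = 1.51 dB

1.51 dB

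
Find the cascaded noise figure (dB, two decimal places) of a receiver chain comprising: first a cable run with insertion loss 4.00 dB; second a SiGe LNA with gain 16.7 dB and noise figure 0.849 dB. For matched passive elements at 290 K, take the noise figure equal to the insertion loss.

Convert to linear (a loss of L dB is a gain of −L dB): F_i = 10^(NF_i/10), G_i = 10^(G_i,dB/10)
  Stage 1: F_1 = 10^(4.00/10) = 2.512, G_1 = 10^(−4.00/10) = 0.3981
  Stage 2: F_2 = 10^(0.849/10) = 1.216, G_2 = 10^(16.7/10) = 46.77
Friis cascade:
  F = 2.512 + (1.216 − 1)/0.3981 = 3.054
NF = 10 log₁₀(3.054) = 4.85 dB

4.85 dB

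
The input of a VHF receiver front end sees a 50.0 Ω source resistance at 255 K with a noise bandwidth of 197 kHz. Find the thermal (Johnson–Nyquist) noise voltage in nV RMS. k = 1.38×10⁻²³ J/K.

V_n = √(4kTRB)
4kTRB = 4 × 1.38×10⁻²³ × 255 × 5.00×10¹ × 1.97×10⁵ = 1.39×10⁻¹³ V²
V_n = √(1.39×10⁻¹³) = 3.72×10⁻⁷ V = 372 nV

372 nV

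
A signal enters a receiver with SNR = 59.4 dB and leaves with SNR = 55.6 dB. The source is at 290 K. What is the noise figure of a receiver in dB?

NF (dB) = SNR_in(dB) − SNR_out(dB) when the source is at T₀
NF = 59.4 − 55.6 = 3.8 dB

3.8 dB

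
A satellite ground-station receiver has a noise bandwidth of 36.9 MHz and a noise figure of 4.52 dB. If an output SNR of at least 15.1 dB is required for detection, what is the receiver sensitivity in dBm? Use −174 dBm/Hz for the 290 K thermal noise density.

Sensitivity = −174 + 10 log₁₀(B) + NF + SNR_min
= −174 + 75.67 + 4.52 + 15.1
= −78.71 dBm → −78.7 dBm

−78.7 dBm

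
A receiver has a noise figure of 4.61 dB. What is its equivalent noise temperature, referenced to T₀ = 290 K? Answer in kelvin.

548 K

F = 10^(4.61/10) = 2.89068
T_e = (F − 1)·T₀ = (2.89068 − 1) × 290 = 548 K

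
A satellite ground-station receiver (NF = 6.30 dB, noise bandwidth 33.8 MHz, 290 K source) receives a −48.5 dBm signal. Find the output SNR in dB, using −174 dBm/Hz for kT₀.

43.9 dB

Noise floor: N = −174 + 10 log₁₀(B) + NF
10 log₁₀(3.38×10⁷) = 75.29 dB
N = −174 + 75.29 + 6.30 = −92.41 dBm
SNR = P_sig − N = −48.5 − (−92.41) = 43.91 dB → 43.9 dB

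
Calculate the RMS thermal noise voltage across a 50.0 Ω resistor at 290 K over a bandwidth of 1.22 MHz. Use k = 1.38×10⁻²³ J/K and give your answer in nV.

V_n = √(4kTRB)
4kTRB = 4 × 1.38×10⁻²³ × 290 × 5.00×10¹ × 1.22×10⁶ = 9.76×10⁻¹³ V²
V_n = √(9.76×10⁻¹³) = 9.88×10⁻⁷ V = 988 nV

988 nV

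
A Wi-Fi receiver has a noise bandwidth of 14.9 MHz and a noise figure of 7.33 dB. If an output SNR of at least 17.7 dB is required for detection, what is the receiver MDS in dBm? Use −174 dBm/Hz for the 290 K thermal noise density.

−77.2 dBm

Sensitivity = −174 + 10 log₁₀(B) + NF + SNR_min
= −174 + 71.73 + 7.33 + 17.7
= −77.24 dBm → −77.2 dBm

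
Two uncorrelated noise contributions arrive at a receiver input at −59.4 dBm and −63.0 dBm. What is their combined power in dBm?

Convert to linear, add, convert back:
P₁ = 1.15×10⁻⁹ W, P₂ = 5.01×10⁻¹⁰ W
P_tot = 1.65×10⁻⁹ W → 10 log₁₀(P_tot / 10⁻³) = −57.8 dBm

−57.8 dBm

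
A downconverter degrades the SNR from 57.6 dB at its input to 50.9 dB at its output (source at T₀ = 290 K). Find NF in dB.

6.7 dB

NF (dB) = SNR_in(dB) − SNR_out(dB) when the source is at T₀
NF = 57.6 − 50.9 = 6.7 dB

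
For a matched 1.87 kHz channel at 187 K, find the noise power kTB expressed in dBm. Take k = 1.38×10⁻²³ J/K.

−143.2 dBm

P_n = kTB = 1.38×10⁻²³ × 187 × 1.87×10³ = 4.83×10⁻¹⁸ W
In dBm: 10 log₁₀(4.83×10⁻¹⁸ / 10⁻³) = −143.2 dBm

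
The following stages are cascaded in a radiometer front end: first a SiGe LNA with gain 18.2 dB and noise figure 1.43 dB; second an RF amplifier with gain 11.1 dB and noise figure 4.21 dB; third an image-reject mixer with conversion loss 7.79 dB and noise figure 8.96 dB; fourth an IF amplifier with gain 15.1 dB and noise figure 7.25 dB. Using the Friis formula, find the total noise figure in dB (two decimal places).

Convert to linear (a loss of L dB is a gain of −L dB): F_i = 10^(NF_i/10), G_i = 10^(G_i,dB/10)
  Stage 1: F_1 = 10^(1.43/10) = 1.390, G_1 = 10^(18.2/10) = 66.07
  Stage 2: F_2 = 10^(4.21/10) = 2.636, G_2 = 10^(11.1/10) = 12.88
  Stage 3: F_3 = 10^(8.96/10) = 7.870, G_3 = 10^(−7.79/10) = 0.1663
  Stage 4: F_4 = 10^(7.25/10) = 5.309, G_4 = 10^(15.1/10) = 32.36
Friis cascade:
  F = 1.390 + (2.636 − 1)/66.07 + (7.870 − 1)/851.1 + (5.309 − 1)/141.6 = 1.453
NF = 10 log₁₀(1.453) = 1.62 dB

1.62 dB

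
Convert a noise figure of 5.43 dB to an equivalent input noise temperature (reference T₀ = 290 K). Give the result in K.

723 K

F = 10^(5.43/10) = 3.4914
T_e = (F − 1)·T₀ = (3.4914 − 1) × 290 = 723 K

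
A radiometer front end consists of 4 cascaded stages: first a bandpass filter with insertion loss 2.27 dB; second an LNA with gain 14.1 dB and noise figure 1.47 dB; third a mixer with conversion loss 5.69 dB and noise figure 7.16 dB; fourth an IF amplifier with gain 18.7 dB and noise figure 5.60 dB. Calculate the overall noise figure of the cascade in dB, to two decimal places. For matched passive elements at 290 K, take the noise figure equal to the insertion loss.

Convert to linear (a loss of L dB is a gain of −L dB): F_i = 10^(NF_i/10), G_i = 10^(G_i,dB/10)
  Stage 1: F_1 = 10^(2.27/10) = 1.687, G_1 = 10^(−2.27/10) = 0.5929
  Stage 2: F_2 = 10^(1.47/10) = 1.403, G_2 = 10^(14.1/10) = 25.70
  Stage 3: F_3 = 10^(7.16/10) = 5.200, G_3 = 10^(−5.69/10) = 0.2698
  Stage 4: F_4 = 10^(5.60/10) = 3.631, G_4 = 10^(18.7/10) = 74.13
Friis cascade:
  F = 1.687 + (1.403 − 1)/0.5929 + (5.200 − 1)/15.24 + (3.631 − 1)/4.111 = 3.281
NF = 10 log₁₀(3.281) = 5.16 dB

5.16 dB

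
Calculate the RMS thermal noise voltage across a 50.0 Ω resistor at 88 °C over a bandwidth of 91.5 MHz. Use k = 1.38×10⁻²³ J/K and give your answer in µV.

T = 88 °C + 273.15 = 361.15 K
V_n = √(4kTRB)
4kTRB = 4 × 1.38×10⁻²³ × 361.15 × 5.00×10¹ × 9.15×10⁷ = 9.12×10⁻¹¹ V²
V_n = √(9.12×10⁻¹¹) = 9.55×10⁻⁶ V = 9.55 µV

9.55 µV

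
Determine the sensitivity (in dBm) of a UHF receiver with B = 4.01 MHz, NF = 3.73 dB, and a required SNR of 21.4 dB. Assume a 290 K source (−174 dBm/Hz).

−82.8 dBm

Sensitivity = −174 + 10 log₁₀(B) + NF + SNR_min
= −174 + 66.03 + 3.73 + 21.4
= −82.84 dBm → −82.8 dBm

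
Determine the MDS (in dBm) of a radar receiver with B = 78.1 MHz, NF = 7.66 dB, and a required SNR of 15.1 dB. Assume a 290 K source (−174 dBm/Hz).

−72.3 dBm

Sensitivity = −174 + 10 log₁₀(B) + NF + SNR_min
= −174 + 78.93 + 7.66 + 15.1
= −72.31 dBm → −72.3 dBm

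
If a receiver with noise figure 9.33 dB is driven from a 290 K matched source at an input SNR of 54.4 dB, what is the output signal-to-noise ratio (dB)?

45.07 dB

By definition F = SNR_in/SNR_out, so in dB: SNR_out = SNR_in − NF
SNR_out = 54.4 − 9.33 = 45.07 dB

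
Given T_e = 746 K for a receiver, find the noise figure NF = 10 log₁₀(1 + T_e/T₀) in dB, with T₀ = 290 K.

F = 1 + T_e/T₀ = 1 + 746/290 = 3.57241
NF = 10 log₁₀(3.57241) = 5.53 dB

5.53 dB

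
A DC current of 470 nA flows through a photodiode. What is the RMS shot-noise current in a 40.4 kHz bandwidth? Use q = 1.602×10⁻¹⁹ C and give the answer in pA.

I_n = √(2qI·B)
2qI·B = 2 × 1.602×10⁻¹⁹ × 4.70×10⁻⁷ × 4.04×10⁴ = 6.08×10⁻²¹ A²
I_n = √(6.08×10⁻²¹) = 7.80×10⁻¹¹ A = 78.0 pA

78.0 pA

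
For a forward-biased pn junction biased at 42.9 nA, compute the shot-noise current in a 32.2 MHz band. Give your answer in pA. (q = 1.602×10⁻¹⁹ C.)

665 pA

I_n = √(2qI·B)
2qI·B = 2 × 1.602×10⁻¹⁹ × 4.29×10⁻⁸ × 3.22×10⁷ = 4.43×10⁻¹⁹ A²
I_n = √(4.43×10⁻¹⁹) = 6.65×10⁻¹⁰ A = 665 pA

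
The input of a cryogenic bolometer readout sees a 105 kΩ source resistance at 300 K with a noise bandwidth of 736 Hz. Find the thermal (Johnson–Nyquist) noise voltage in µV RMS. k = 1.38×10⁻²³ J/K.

1.13 µV

V_n = √(4kTRB)
4kTRB = 4 × 1.38×10⁻²³ × 300 × 1.05×10⁵ × 7.36×10² = 1.28×10⁻¹² V²
V_n = √(1.28×10⁻¹²) = 1.13×10⁻⁶ V = 1.13 µV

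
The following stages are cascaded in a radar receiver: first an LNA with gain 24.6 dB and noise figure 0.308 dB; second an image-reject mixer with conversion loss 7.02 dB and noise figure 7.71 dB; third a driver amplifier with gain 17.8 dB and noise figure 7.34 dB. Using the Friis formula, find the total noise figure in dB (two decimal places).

Convert to linear (a loss of L dB is a gain of −L dB): F_i = 10^(NF_i/10), G_i = 10^(G_i,dB/10)
  Stage 1: F_1 = 10^(0.308/10) = 1.073, G_1 = 10^(24.6/10) = 288.4
  Stage 2: F_2 = 10^(7.71/10) = 5.902, G_2 = 10^(−7.02/10) = 0.1986
  Stage 3: F_3 = 10^(7.34/10) = 5.420, G_3 = 10^(17.8/10) = 60.26
Friis cascade:
  F = 1.073 + (5.902 − 1)/288.4 + (5.420 − 1)/57.28 = 1.168
NF = 10 log₁₀(1.168) = 0.67 dB

0.67 dB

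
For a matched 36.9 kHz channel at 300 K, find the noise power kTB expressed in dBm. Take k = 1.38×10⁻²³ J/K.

−128.2 dBm

P_n = kTB = 1.38×10⁻²³ × 300 × 3.69×10⁴ = 1.53×10⁻¹⁶ W
In dBm: 10 log₁₀(1.53×10⁻¹⁶ / 10⁻³) = −128.2 dBm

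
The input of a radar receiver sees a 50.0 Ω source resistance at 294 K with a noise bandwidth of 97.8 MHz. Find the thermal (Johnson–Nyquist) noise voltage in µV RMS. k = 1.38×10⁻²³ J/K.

8.91 µV

V_n = √(4kTRB)
4kTRB = 4 × 1.38×10⁻²³ × 294 × 5.00×10¹ × 9.78×10⁷ = 7.94×10⁻¹¹ V²
V_n = √(7.94×10⁻¹¹) = 8.91×10⁻⁶ V = 8.91 µV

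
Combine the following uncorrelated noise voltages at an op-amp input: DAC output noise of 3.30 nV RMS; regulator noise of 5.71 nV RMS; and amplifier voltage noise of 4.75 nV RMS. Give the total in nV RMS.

8.13 nV

Uncorrelated sources add in power (mean-square): V_tot = √(ΣV_i²)
V_tot = √[(3.30×10⁻⁹)² + (5.71×10⁻⁹)² + (4.75×10⁻⁹)²] = 8.13×10⁻⁹ V = 8.13 nV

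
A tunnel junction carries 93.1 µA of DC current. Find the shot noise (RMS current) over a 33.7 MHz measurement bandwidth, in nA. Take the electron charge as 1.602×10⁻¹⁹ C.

31.7 nA

I_n = √(2qI·B)
2qI·B = 2 × 1.602×10⁻¹⁹ × 9.31×10⁻⁵ × 3.37×10⁷ = 1.01×10⁻¹⁵ A²
I_n = √(1.01×10⁻¹⁵) = 3.17×10⁻⁸ A = 31.7 nA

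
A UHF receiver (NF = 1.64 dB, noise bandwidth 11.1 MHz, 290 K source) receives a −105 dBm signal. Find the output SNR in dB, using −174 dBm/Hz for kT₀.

−3.1 dB

Noise floor: N = −174 + 10 log₁₀(B) + NF
10 log₁₀(1.11×10⁷) = 70.45 dB
N = −174 + 70.45 + 1.64 = −101.91 dBm
SNR = P_sig − N = −105 − (−101.91) = −3.09 dB → −3.1 dB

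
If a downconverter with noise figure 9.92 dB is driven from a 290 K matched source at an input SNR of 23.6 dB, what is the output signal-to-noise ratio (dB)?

13.68 dB

By definition F = SNR_in/SNR_out, so in dB: SNR_out = SNR_in − NF
SNR_out = 23.6 − 9.92 = 13.68 dB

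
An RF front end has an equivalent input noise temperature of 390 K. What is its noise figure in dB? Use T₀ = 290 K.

3.70 dB

F = 1 + T_e/T₀ = 1 + 390/290 = 2.34483
NF = 10 log₁₀(2.34483) = 3.70 dB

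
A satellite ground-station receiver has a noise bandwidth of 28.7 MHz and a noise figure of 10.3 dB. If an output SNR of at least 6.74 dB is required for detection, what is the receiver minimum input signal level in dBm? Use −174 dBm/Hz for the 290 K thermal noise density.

−82.4 dBm

Sensitivity = −174 + 10 log₁₀(B) + NF + SNR_min
= −174 + 74.58 + 10.3 + 6.74
= −82.38 dBm → −82.4 dBm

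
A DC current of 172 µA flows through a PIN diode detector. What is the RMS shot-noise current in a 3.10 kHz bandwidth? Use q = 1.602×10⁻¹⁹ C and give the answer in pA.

I_n = √(2qI·B)
2qI·B = 2 × 1.602×10⁻¹⁹ × 1.72×10⁻⁴ × 3.10×10³ = 1.71×10⁻¹⁹ A²
I_n = √(1.71×10⁻¹⁹) = 4.13×10⁻¹⁰ A = 413 pA

413 pA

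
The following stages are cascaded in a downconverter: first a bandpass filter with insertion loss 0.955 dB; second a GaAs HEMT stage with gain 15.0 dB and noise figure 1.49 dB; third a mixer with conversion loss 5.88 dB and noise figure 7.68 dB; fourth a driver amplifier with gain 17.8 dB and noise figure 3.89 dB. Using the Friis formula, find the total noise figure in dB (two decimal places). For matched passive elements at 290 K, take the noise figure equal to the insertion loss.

Convert to linear (a loss of L dB is a gain of −L dB): F_i = 10^(NF_i/10), G_i = 10^(G_i,dB/10)
  Stage 1: F_1 = 10^(0.955/10) = 1.246, G_1 = 10^(−0.955/10) = 0.8026
  Stage 2: F_2 = 10^(1.49/10) = 1.409, G_2 = 10^(15.0/10) = 31.62
  Stage 3: F_3 = 10^(7.68/10) = 5.861, G_3 = 10^(−5.88/10) = 0.2582
  Stage 4: F_4 = 10^(3.89/10) = 2.449, G_4 = 10^(17.8/10) = 60.26
Friis cascade:
  F = 1.246 + (1.409 − 1)/0.8026 + (5.861 − 1)/25.38 + (2.449 − 1)/6.554 = 2.169
NF = 10 log₁₀(2.169) = 3.36 dB

3.36 dB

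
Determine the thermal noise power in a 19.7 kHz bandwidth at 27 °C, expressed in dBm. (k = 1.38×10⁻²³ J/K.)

T = 27 °C + 273.15 = 300.15 K
P_n = kTB = 1.38×10⁻²³ × 300.15 × 1.97×10⁴ = 8.16×10⁻¹⁷ W
In dBm: 10 log₁₀(8.16×10⁻¹⁷ / 10⁻³) = −130.9 dBm

−130.9 dBm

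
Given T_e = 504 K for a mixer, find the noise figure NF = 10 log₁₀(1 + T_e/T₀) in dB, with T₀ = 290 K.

F = 1 + T_e/T₀ = 1 + 504/290 = 2.73793
NF = 10 log₁₀(2.73793) = 4.37 dB

4.37 dB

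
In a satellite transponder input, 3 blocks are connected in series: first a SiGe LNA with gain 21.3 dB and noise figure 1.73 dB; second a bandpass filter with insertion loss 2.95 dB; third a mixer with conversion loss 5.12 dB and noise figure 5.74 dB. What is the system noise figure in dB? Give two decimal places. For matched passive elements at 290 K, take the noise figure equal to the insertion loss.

Convert to linear (a loss of L dB is a gain of −L dB): F_i = 10^(NF_i/10), G_i = 10^(G_i,dB/10)
  Stage 1: F_1 = 10^(1.73/10) = 1.489, G_1 = 10^(21.3/10) = 134.9
  Stage 2: F_2 = 10^(2.95/10) = 1.972, G_2 = 10^(−2.95/10) = 0.5070
  Stage 3: F_3 = 10^(5.74/10) = 3.750, G_3 = 10^(−5.12/10) = 0.3076
Friis cascade:
  F = 1.489 + (1.972 − 1)/134.9 + (3.750 − 1)/68.39 = 1.537
NF = 10 log₁₀(1.537) = 1.87 dB

1.87 dB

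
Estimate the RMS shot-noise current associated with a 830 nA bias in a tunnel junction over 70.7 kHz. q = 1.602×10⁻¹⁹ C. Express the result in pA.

I_n = √(2qI·B)
2qI·B = 2 × 1.602×10⁻¹⁹ × 8.30×10⁻⁷ × 7.07×10⁴ = 1.88×10⁻²⁰ A²
I_n = √(1.88×10⁻²⁰) = 1.37×10⁻¹⁰ A = 137 pA

137 pA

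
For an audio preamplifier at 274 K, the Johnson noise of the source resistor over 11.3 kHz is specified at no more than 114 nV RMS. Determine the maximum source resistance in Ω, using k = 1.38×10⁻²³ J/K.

Johnson–Nyquist: V_n = √(4kTRB) ⇒ R = V_n² / (4kTB)
4kTB = 4 × 1.38×10⁻²³ × 274 × 1.13×10⁴ = 1.71×10⁻¹⁶
R = (1.14×10⁻⁷)² / 1.71×10⁻¹⁶ = 7.60×10¹ Ω = 76.0 Ω

76.0 Ω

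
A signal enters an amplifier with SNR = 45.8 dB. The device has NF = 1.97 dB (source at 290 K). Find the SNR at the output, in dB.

43.83 dB

By definition F = SNR_in/SNR_out, so in dB: SNR_out = SNR_in − NF
SNR_out = 45.8 − 1.97 = 43.83 dB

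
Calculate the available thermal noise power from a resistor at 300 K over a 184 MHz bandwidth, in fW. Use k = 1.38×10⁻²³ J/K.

762 fW

P_n = kTB = 1.38×10⁻²³ × 300 × 1.84×10⁸ = 7.62×10⁻¹³ W = 762 fW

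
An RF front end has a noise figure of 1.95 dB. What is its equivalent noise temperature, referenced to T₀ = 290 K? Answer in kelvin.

164 K

F = 10^(1.95/10) = 1.56675
T_e = (F − 1)·T₀ = (1.56675 − 1) × 290 = 164 K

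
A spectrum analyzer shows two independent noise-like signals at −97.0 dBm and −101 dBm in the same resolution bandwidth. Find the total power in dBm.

−95.5 dBm

Convert to linear, add, convert back:
P₁ = 2.00×10⁻¹³ W, P₂ = 7.94×10⁻¹⁴ W
P_tot = 2.79×10⁻¹³ W → 10 log₁₀(P_tot / 10⁻³) = −95.5 dBm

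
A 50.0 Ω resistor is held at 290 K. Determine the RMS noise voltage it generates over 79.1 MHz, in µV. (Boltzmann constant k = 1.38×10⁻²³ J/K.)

V_n = √(4kTRB)
4kTRB = 4 × 1.38×10⁻²³ × 290 × 5.00×10¹ × 7.91×10⁷ = 6.33×10⁻¹¹ V²
V_n = √(6.33×10⁻¹¹) = 7.96×10⁻⁶ V = 7.96 µV

7.96 µV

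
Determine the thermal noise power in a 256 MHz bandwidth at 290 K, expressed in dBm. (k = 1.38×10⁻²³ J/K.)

−89.9 dBm

P_n = kTB = 1.38×10⁻²³ × 290 × 2.56×10⁸ = 1.02×10⁻¹² W
In dBm: 10 log₁₀(1.02×10⁻¹² / 10⁻³) = −89.9 dBm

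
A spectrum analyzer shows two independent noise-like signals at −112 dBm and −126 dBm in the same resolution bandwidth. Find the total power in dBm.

Convert to linear, add, convert back:
P₁ = 6.31×10⁻¹⁵ W, P₂ = 2.51×10⁻¹⁶ W
P_tot = 6.56×10⁻¹⁵ W → 10 log₁₀(P_tot / 10⁻³) = −111.8 dBm

−111.8 dBm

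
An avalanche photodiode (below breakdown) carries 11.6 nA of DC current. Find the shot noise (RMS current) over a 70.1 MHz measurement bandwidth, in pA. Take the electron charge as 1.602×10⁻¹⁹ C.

510 pA

I_n = √(2qI·B)
2qI·B = 2 × 1.602×10⁻¹⁹ × 1.16×10⁻⁸ × 7.01×10⁷ = 2.61×10⁻¹⁹ A²
I_n = √(2.61×10⁻¹⁹) = 5.10×10⁻¹⁰ A = 510 pA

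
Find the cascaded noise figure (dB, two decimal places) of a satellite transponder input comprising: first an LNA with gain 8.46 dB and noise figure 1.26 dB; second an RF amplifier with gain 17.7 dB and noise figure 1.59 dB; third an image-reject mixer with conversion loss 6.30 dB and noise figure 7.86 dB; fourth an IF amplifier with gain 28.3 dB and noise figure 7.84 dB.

1.66 dB

Convert to linear (a loss of L dB is a gain of −L dB): F_i = 10^(NF_i/10), G_i = 10^(G_i,dB/10)
  Stage 1: F_1 = 10^(1.26/10) = 1.337, G_1 = 10^(8.46/10) = 7.015
  Stage 2: F_2 = 10^(1.59/10) = 1.442, G_2 = 10^(17.7/10) = 58.88
  Stage 3: F_3 = 10^(7.86/10) = 6.109, G_3 = 10^(−6.30/10) = 0.2344
  Stage 4: F_4 = 10^(7.84/10) = 6.081, G_4 = 10^(28.3/10) = 676.1
Friis cascade:
  F = 1.337 + (1.442 − 1)/7.015 + (6.109 − 1)/413.0 + (6.081 − 1)/96.83 = 1.464
NF = 10 log₁₀(1.464) = 1.66 dB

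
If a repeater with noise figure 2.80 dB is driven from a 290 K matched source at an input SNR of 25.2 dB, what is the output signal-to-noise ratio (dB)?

22.40 dB

By definition F = SNR_in/SNR_out, so in dB: SNR_out = SNR_in − NF
SNR_out = 25.2 − 2.80 = 22.40 dB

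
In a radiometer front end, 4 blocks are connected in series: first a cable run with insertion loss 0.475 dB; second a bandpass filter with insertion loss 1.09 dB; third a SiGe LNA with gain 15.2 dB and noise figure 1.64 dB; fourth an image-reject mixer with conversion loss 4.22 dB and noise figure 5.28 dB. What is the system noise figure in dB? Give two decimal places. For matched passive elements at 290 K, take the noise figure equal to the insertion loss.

Convert to linear (a loss of L dB is a gain of −L dB): F_i = 10^(NF_i/10), G_i = 10^(G_i,dB/10)
  Stage 1: F_1 = 10^(0.475/10) = 1.116, G_1 = 10^(−0.475/10) = 0.8964
  Stage 2: F_2 = 10^(1.09/10) = 1.285, G_2 = 10^(−1.09/10) = 0.7780
  Stage 3: F_3 = 10^(1.64/10) = 1.459, G_3 = 10^(15.2/10) = 33.11
  Stage 4: F_4 = 10^(5.28/10) = 3.373, G_4 = 10^(−4.22/10) = 0.3784
Friis cascade:
  F = 1.116 + (1.285 − 1)/0.8964 + (1.459 − 1)/0.6974 + (3.373 − 1)/23.09 = 2.194
NF = 10 log₁₀(2.194) = 3.41 dB

3.41 dB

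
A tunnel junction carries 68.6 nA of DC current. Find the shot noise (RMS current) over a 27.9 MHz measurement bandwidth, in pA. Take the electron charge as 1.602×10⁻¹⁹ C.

I_n = √(2qI·B)
2qI·B = 2 × 1.602×10⁻¹⁹ × 6.86×10⁻⁸ × 2.79×10⁷ = 6.13×10⁻¹⁹ A²
I_n = √(6.13×10⁻¹⁹) = 7.83×10⁻¹⁰ A = 783 pA

783 pA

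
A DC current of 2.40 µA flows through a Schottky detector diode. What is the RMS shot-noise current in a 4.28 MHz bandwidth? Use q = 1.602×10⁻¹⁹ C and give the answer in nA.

I_n = √(2qI·B)
2qI·B = 2 × 1.602×10⁻¹⁹ × 2.40×10⁻⁶ × 4.28×10⁶ = 3.29×10⁻¹⁸ A²
I_n = √(3.29×10⁻¹⁸) = 1.81×10⁻⁹ A = 1.81 nA

1.81 nA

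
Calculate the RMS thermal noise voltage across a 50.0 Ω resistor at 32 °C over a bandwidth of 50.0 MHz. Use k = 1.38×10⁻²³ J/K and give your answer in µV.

6.49 µV

T = 32 °C + 273.15 = 305.15 K
V_n = √(4kTRB)
4kTRB = 4 × 1.38×10⁻²³ × 305.15 × 5.00×10¹ × 5.00×10⁷ = 4.21×10⁻¹¹ V²
V_n = √(4.21×10⁻¹¹) = 6.49×10⁻⁶ V = 6.49 µV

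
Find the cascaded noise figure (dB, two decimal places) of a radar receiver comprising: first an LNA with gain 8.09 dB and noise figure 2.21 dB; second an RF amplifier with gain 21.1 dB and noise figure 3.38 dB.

Convert to linear (a loss of L dB is a gain of −L dB): F_i = 10^(NF_i/10), G_i = 10^(G_i,dB/10)
  Stage 1: F_1 = 10^(2.21/10) = 1.663, G_1 = 10^(8.09/10) = 6.442
  Stage 2: F_2 = 10^(3.38/10) = 2.178, G_2 = 10^(21.1/10) = 128.8
Friis cascade:
  F = 1.663 + (2.178 − 1)/6.442 = 1.846
NF = 10 log₁₀(1.846) = 2.66 dB

2.66 dB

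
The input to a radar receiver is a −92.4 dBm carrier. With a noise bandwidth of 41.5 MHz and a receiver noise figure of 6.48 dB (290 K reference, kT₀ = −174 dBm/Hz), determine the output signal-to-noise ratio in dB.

Noise floor: N = −174 + 10 log₁₀(B) + NF
10 log₁₀(4.15×10⁷) = 76.18 dB
N = −174 + 76.18 + 6.48 = −91.34 dBm
SNR = P_sig − N = −92.4 − (−91.34) = −1.06 dB → −1.1 dB

−1.1 dB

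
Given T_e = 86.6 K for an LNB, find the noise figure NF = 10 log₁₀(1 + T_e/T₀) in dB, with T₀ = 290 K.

F = 1 + T_e/T₀ = 1 + 86.6/290 = 1.29862
NF = 10 log₁₀(1.29862) = 1.13 dB

1.13 dB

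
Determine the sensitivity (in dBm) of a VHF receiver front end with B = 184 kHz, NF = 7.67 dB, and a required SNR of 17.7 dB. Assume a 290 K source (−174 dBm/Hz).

Sensitivity = −174 + 10 log₁₀(B) + NF + SNR_min
= −174 + 52.65 + 7.67 + 17.7
= −95.98 dBm → −96.0 dBm

−96.0 dBm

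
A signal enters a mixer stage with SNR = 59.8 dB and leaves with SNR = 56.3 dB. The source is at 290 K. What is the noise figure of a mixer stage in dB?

NF (dB) = SNR_in(dB) − SNR_out(dB) when the source is at T₀
NF = 59.8 − 56.3 = 3.5 dB

3.5 dB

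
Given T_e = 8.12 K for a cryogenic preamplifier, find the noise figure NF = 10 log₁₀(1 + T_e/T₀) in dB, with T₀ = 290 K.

0.120 dB

F = 1 + T_e/T₀ = 1 + 8.12/290 = 1.028
NF = 10 log₁₀(1.028) = 0.120 dB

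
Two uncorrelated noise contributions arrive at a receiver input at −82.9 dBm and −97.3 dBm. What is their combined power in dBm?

Convert to linear, add, convert back:
P₁ = 5.13×10⁻¹² W, P₂ = 1.86×10⁻¹³ W
P_tot = 5.31×10⁻¹² W → 10 log₁₀(P_tot / 10⁻³) = −82.7 dBm

−82.7 dBm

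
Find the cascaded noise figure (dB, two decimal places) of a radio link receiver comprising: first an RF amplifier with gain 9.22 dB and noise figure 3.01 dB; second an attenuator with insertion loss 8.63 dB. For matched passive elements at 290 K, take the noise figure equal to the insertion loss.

Convert to linear (a loss of L dB is a gain of −L dB): F_i = 10^(NF_i/10), G_i = 10^(G_i,dB/10)
  Stage 1: F_1 = 10^(3.01/10) = 2.000, G_1 = 10^(9.22/10) = 8.356
  Stage 2: F_2 = 10^(8.63/10) = 7.295, G_2 = 10^(−8.63/10) = 0.1371
Friis cascade:
  F = 2.000 + (7.295 − 1)/8.356 = 2.753
NF = 10 log₁₀(2.753) = 4.40 dB

4.40 dB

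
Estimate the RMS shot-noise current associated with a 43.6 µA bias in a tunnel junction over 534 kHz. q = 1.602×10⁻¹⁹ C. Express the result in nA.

I_n = √(2qI·B)
2qI·B = 2 × 1.602×10⁻¹⁹ × 4.36×10⁻⁵ × 5.34×10⁵ = 7.46×10⁻¹⁸ A²
I_n = √(7.46×10⁻¹⁸) = 2.73×10⁻⁹ A = 2.73 nA

2.73 nA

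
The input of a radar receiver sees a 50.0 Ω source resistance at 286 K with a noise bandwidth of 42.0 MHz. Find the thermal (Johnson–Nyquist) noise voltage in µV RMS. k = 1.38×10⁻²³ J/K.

V_n = √(4kTRB)
4kTRB = 4 × 1.38×10⁻²³ × 286 × 5.00×10¹ × 4.20×10⁷ = 3.32×10⁻¹¹ V²
V_n = √(3.32×10⁻¹¹) = 5.76×10⁻⁶ V = 5.76 µV

5.76 µV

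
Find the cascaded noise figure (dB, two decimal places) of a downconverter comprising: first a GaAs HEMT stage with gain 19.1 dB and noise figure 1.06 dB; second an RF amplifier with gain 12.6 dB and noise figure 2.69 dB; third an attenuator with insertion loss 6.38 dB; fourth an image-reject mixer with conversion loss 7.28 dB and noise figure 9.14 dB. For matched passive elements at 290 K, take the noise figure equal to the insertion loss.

Convert to linear (a loss of L dB is a gain of −L dB): F_i = 10^(NF_i/10), G_i = 10^(G_i,dB/10)
  Stage 1: F_1 = 10^(1.06/10) = 1.276, G_1 = 10^(19.1/10) = 81.28
  Stage 2: F_2 = 10^(2.69/10) = 1.858, G_2 = 10^(12.6/10) = 18.20
  Stage 3: F_3 = 10^(6.38/10) = 4.345, G_3 = 10^(−6.38/10) = 0.2301
  Stage 4: F_4 = 10^(9.14/10) = 8.204, G_4 = 10^(−7.28/10) = 0.1871
Friis cascade:
  F = 1.276 + (1.858 − 1)/81.28 + (4.345 − 1)/1479 + (8.204 − 1)/340.4 = 1.310
NF = 10 log₁₀(1.310) = 1.17 dB

1.17 dB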